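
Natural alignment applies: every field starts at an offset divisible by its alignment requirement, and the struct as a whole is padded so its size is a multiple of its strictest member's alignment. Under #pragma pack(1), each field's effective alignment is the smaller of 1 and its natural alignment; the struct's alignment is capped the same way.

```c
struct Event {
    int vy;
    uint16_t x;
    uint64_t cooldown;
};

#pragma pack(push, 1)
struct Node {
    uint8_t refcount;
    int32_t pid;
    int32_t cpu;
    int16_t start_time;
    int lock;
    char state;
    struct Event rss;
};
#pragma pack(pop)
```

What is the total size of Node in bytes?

32

Event: vy at 0 (size 4, align 4) → ends 4; x at 4 (size 2, align 2) → ends 6; pad 2 to align 8 for cooldown; cooldown at 8 (size 8, align 8) → ends 16; total 16 bytes, alignment 8
refcount at 0 (size 1, align 1) → ends 1
pid at 1 (size 4, align 1) → ends 5
cpu at 5 (size 4, align 1) → ends 9
start_time at 9 (size 2, align 1) → ends 11
lock at 11 (size 4, align 1) → ends 15
state at 15 (size 1, align 1) → ends 16
rss at 16 (size 16, align 1) → ends 32
total 32 bytes, alignment 1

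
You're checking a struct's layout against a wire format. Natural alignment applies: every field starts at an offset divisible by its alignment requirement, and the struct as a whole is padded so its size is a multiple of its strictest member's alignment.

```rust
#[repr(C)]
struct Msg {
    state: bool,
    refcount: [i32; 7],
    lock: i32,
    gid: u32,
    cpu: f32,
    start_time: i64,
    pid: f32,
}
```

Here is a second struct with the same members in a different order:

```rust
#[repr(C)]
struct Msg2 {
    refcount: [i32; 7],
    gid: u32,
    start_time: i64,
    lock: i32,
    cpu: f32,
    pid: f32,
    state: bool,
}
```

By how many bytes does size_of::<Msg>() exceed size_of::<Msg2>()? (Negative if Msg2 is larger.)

8

0..1  state  (1B, 1-aligned)
1..4  -- padding (3B)
4..32  refcount  (28B, 4-aligned)
32..36  lock  (4B, 4-aligned)
36..40  gid  (4B, 4-aligned)
40..44  cpu  (4B, 4-aligned)
44..48  -- padding (4B)
48..56  start_time  (8B, 8-aligned)
56..60  pid  (4B, 4-aligned)
60..64  -- tail padding (4B)
sizeof = 64, alignof = 8
— Msg2 —
0..28  refcount  (28B, 4-aligned)
28..32  gid  (4B, 4-aligned)
32..40  start_time  (8B, 8-aligned)
40..44  lock  (4B, 4-aligned)
44..48  cpu  (4B, 4-aligned)
48..52  pid  (4B, 4-aligned)
52..53  state  (1B, 1-aligned)
53..56  -- tail padding (3B)
sizeof = 56, alignof = 8
64 − 56 = 8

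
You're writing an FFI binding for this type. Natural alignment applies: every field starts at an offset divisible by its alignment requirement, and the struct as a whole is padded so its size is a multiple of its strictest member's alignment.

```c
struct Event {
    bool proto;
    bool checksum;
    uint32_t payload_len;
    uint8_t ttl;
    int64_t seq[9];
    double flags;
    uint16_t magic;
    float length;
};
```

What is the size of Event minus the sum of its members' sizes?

@0: proto [1B, align 1] → 1
@1: checksum [1B, align 1] → 2
+2 pad (align 4)
@4: payload_len [4B, align 4] → 8
@8: ttl [1B, align 1] → 9
+7 pad (align 8)
@16: seq [72B, align 8] → 88
@88: flags [8B, align 8] → 96
@96: magic [2B, align 2] → 98
+2 pad (align 4)
@100: length [4B, align 4] → 104
size 104, align 8
data bytes 93, size 104 → padding 11

11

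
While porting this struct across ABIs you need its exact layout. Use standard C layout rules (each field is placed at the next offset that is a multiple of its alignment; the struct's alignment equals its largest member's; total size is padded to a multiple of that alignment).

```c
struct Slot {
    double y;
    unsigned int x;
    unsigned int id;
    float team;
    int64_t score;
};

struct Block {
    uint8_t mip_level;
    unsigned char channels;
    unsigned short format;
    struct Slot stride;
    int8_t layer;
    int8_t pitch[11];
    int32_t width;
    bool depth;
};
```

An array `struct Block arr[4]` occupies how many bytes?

256

Slot: 0..8  y  (8B, 8-aligned); 8..12  x  (4B, 4-aligned); 12..16  id  (4B, 4-aligned); 16..20  team  (4B, 4-aligned); 20..24  -- padding (4B); 24..32  score  (8B, 8-aligned); sizeof = 32, alignof = 8
0..1  mip_level  (1B, 1-aligned)
1..2  channels  (1B, 1-aligned)
2..4  format  (2B, 2-aligned)
4..8  -- padding (4B)
8..40  stride  (32B, 8-aligned)
40..41  layer  (1B, 1-aligned)
41..52  pitch  (11B, 1-aligned)
52..56  width  (4B, 4-aligned)
56..57  depth  (1B, 1-aligned)
57..64  -- tail padding (7B)
sizeof = 64, alignof = 8
array of 4: 4 × 64 = 256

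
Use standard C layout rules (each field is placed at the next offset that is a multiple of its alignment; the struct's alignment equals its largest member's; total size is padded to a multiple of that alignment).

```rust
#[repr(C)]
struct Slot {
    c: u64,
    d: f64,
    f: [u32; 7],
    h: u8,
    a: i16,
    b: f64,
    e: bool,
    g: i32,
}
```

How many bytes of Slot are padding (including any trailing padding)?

0..8  c  (8B, 8-aligned)
8..16  d  (8B, 8-aligned)
16..44  f  (28B, 4-aligned)
44..45  h  (1B, 1-aligned)
45..46  -- padding (1B)
46..48  a  (2B, 2-aligned)
48..56  b  (8B, 8-aligned)
56..57  e  (1B, 1-aligned)
57..60  -- padding (3B)
60..64  g  (4B, 4-aligned)
sizeof = 64, alignof = 8
data bytes 60, size 64 → padding 4

4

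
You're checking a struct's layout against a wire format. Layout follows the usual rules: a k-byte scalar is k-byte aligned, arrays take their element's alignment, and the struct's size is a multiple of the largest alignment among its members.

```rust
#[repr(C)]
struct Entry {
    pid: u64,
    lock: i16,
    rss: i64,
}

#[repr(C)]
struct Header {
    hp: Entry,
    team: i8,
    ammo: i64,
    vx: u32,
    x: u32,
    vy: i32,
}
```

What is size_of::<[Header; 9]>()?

504

Entry: pid at 0 (size 8, align 8) → ends 8; lock at 8 (size 2, align 2) → ends 10; pad 6 to align 8 for rss; rss at 16 (size 8, align 8) → ends 24; total 24 bytes, alignment 8
hp at 0 (size 24, align 8) → ends 24
team at 24 (size 1, align 1) → ends 25
pad 7 to align 8 for ammo
ammo at 32 (size 8, align 8) → ends 40
vx at 40 (size 4, align 4) → ends 44
x at 44 (size 4, align 4) → ends 48
vy at 48 (size 4, align 4) → ends 52
tail pad 4 to reach multiple of 8
total 56 bytes, alignment 8
array of 9: 9 × 56 = 504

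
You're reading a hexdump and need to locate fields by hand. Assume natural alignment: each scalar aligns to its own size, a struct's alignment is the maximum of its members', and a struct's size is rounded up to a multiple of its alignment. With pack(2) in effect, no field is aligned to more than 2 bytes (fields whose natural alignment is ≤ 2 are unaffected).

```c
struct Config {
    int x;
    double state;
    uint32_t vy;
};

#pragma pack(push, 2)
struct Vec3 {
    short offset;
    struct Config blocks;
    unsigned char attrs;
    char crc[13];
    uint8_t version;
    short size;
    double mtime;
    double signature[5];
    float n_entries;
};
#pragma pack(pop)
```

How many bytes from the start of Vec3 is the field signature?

Config: 0..4  x  (4B, 4-aligned); 4..8  -- padding (4B); 8..16  state  (8B, 8-aligned); 16..20  vy  (4B, 4-aligned); 20..24  -- tail padding (4B); sizeof = 24, alignof = 8
0..2  offset  (2B, 2-aligned)
2..26  blocks  (24B, 2-aligned)
26..27  attrs  (1B, 1-aligned)
27..40  crc  (13B, 1-aligned)
40..41  version  (1B, 1-aligned)
41..42  -- padding (1B)
42..44  size  (2B, 2-aligned)
44..52  mtime  (8B, 2-aligned)
52..92  signature  (40B, 2-aligned)

52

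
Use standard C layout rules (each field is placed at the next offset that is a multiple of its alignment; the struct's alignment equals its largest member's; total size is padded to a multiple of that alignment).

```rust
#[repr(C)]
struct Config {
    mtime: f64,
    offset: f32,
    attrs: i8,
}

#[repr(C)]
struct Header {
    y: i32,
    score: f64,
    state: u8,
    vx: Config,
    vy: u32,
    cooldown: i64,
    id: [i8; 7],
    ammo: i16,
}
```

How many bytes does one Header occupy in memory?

72

Config: @0: mtime [8B, align 8] → 8; @8: offset [4B, align 4] → 12; @12: attrs [1B, align 1] → 13; +3 tail pad (align 8); size 16, align 8
@0: y [4B, align 4] → 4
+4 pad (align 8)
@8: score [8B, align 8] → 16
@16: state [1B, align 1] → 17
+7 pad (align 8)
@24: vx [16B, align 8] → 40
@40: vy [4B, align 4] → 44
+4 pad (align 8)
@48: cooldown [8B, align 8] → 56
@56: id [7B, align 1] → 63
+1 pad (align 2)
@64: ammo [2B, align 2] → 66
+6 tail pad (align 8)
size 72, align 8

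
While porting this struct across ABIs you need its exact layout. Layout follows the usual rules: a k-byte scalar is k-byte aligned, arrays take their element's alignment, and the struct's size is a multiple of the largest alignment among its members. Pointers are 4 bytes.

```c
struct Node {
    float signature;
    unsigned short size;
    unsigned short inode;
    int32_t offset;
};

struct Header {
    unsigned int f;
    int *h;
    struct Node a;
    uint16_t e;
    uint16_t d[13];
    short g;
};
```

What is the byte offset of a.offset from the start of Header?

16

Node: 0..4  signature  (4B, 4-aligned); 4..6  size  (2B, 2-aligned); 6..8  inode  (2B, 2-aligned); 8..12  offset  (4B, 4-aligned); sizeof = 12, alignof = 4
0..4  f  (4B, 4-aligned)
4..8  h  (4B, 4-aligned)
8..20  a  (12B, 4-aligned)
within Node: offset at 8
8 + 8 = 16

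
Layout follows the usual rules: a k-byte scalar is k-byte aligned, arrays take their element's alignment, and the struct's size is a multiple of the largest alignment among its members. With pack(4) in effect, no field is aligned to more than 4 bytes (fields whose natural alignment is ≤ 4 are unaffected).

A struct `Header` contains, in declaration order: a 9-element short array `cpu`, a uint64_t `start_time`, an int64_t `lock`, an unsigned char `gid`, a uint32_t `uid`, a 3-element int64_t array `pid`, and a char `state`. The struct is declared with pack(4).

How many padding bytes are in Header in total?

8

0..18  cpu  (18B, 2-aligned)
18..20  -- padding (2B)
20..28  start_time  (8B, 4-aligned)
28..36  lock  (8B, 4-aligned)
36..37  gid  (1B, 1-aligned)
37..40  -- padding (3B)
40..44  uid  (4B, 4-aligned)
44..68  pid  (24B, 4-aligned)
68..69  state  (1B, 1-aligned)
69..72  -- tail padding (3B)
sizeof = 72, alignof = 4
data bytes 64, size 72 → padding 8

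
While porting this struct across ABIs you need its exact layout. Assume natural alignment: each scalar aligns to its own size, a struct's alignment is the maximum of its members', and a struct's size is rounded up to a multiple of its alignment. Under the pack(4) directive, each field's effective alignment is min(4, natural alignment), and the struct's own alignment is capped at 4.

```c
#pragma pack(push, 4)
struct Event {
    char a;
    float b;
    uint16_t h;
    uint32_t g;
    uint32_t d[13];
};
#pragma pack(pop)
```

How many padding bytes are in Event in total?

a at 0 (size 1, align 1) → ends 1
pad 3 to align 4 for b
b at 4 (size 4, align 4) → ends 8
h at 8 (size 2, align 2) → ends 10
pad 2 to align 4 for g
g at 12 (size 4, align 4) → ends 16
d at 16 (size 52, align 4) → ends 68
total 68 bytes, alignment 4
data bytes 63, size 68 → padding 5

5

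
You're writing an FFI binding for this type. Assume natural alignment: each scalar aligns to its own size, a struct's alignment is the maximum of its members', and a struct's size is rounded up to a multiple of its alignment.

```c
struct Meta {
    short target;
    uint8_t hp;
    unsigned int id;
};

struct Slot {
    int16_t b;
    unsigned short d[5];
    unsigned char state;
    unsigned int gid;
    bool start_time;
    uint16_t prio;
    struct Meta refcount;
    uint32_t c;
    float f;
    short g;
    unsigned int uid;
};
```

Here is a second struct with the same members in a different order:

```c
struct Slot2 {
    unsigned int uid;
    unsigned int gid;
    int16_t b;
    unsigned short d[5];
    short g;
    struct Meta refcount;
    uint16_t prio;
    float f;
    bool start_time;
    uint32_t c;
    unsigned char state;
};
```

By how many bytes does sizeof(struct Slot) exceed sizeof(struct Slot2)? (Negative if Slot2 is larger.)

Meta: @0: target [2B, align 2] → 2; @2: hp [1B, align 1] → 3; +1 pad (align 4); @4: id [4B, align 4] → 8; size 8, align 4
@0: b [2B, align 2] → 2
@2: d [10B, align 2] → 12
@12: state [1B, align 1] → 13
+3 pad (align 4)
@16: gid [4B, align 4] → 20
@20: start_time [1B, align 1] → 21
+1 pad (align 2)
@22: prio [2B, align 2] → 24
@24: refcount [8B, align 4] → 32
@32: c [4B, align 4] → 36
@36: f [4B, align 4] → 40
@40: g [2B, align 2] → 42
+2 pad (align 4)
@44: uid [4B, align 4] → 48
size 48, align 4
— Slot2 —
@0: uid [4B, align 4] → 4
@4: gid [4B, align 4] → 8
@8: b [2B, align 2] → 10
@10: d [10B, align 2] → 20
@20: g [2B, align 2] → 22
+2 pad (align 4)
@24: refcount [8B, align 4] → 32
@32: prio [2B, align 2] → 34
+2 pad (align 4)
@36: f [4B, align 4] → 40
@40: start_time [1B, align 1] → 41
+3 pad (align 4)
@44: c [4B, align 4] → 48
@48: state [1B, align 1] → 49
+3 tail pad (align 4)
size 52, align 4
48 − 52 = -4

-4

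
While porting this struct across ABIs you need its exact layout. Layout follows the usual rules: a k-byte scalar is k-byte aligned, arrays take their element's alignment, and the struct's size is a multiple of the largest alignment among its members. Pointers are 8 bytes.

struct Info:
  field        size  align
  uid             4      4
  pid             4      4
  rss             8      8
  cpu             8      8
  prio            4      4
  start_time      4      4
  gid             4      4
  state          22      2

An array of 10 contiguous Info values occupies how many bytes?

0..4  uid  (4B, 4-aligned)
4..8  pid  (4B, 4-aligned)
8..16  rss  (8B, 8-aligned)
16..24  cpu  (8B, 8-aligned)
24..28  prio  (4B, 4-aligned)
28..32  start_time  (4B, 4-aligned)
32..36  gid  (4B, 4-aligned)
36..58  state  (22B, 2-aligned)
58..64  -- tail padding (6B)
sizeof = 64, alignof = 8
array of 10: 10 × 64 = 640

640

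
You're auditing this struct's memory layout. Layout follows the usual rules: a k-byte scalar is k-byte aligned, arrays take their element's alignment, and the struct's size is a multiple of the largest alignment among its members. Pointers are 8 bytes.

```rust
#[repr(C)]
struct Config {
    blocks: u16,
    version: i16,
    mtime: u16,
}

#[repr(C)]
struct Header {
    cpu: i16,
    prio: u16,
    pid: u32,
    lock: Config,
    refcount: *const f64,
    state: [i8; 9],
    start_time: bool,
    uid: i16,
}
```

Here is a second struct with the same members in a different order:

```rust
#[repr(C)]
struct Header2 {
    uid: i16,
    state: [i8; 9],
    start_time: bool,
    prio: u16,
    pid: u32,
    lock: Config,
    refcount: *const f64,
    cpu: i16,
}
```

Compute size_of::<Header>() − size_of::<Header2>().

-8

Config: @0: blocks [2B, align 2] → 2; @2: version [2B, align 2] → 4; @4: mtime [2B, align 2] → 6; size 6, align 2
@0: cpu [2B, align 2] → 2
@2: prio [2B, align 2] → 4
@4: pid [4B, align 4] → 8
@8: lock [6B, align 2] → 14
+2 pad (align 8)
@16: refcount [8B, align 8] → 24
@24: state [9B, align 1] → 33
@33: start_time [1B, align 1] → 34
@34: uid [2B, align 2] → 36
+4 tail pad (align 8)
size 40, align 8
— Header2 —
@0: uid [2B, align 2] → 2
@2: state [9B, align 1] → 11
@11: start_time [1B, align 1] → 12
@12: prio [2B, align 2] → 14
+2 pad (align 4)
@16: pid [4B, align 4] → 20
@20: lock [6B, align 2] → 26
+6 pad (align 8)
@32: refcount [8B, align 8] → 40
@40: cpu [2B, align 2] → 42
+6 tail pad (align 8)
size 48, align 8
40 − 48 = -8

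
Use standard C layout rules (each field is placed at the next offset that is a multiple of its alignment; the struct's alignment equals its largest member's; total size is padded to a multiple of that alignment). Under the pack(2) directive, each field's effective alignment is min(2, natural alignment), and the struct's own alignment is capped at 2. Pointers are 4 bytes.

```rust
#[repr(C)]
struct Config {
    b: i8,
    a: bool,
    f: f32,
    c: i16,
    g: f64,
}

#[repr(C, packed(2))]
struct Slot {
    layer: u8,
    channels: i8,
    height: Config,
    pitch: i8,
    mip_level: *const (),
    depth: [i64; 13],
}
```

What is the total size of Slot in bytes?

Config: 0..1  b  (1B, 1-aligned); 1..2  a  (1B, 1-aligned); 2..4  -- padding (2B); 4..8  f  (4B, 4-aligned); 8..10  c  (2B, 2-aligned); 10..16  -- padding (6B); 16..24  g  (8B, 8-aligned); sizeof = 24, alignof = 8
0..1  layer  (1B, 1-aligned)
1..2  channels  (1B, 1-aligned)
2..26  height  (24B, 2-aligned)
26..27  pitch  (1B, 1-aligned)
27..28  -- padding (1B)
28..32  mip_level  (4B, 2-aligned)
32..136  depth  (104B, 2-aligned)
sizeof = 136, alignof = 2

136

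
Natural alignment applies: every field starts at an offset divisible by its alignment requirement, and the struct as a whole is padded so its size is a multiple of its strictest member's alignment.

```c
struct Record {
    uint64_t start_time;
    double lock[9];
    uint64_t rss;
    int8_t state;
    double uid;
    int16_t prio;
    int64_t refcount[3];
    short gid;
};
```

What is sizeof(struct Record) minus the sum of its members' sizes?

0..8  start_time  (8B, 8-aligned)
8..80  lock  (72B, 8-aligned)
80..88  rss  (8B, 8-aligned)
88..89  state  (1B, 1-aligned)
89..96  -- padding (7B)
96..104  uid  (8B, 8-aligned)
104..106  prio  (2B, 2-aligned)
106..112  -- padding (6B)
112..136  refcount  (24B, 8-aligned)
136..138  gid  (2B, 2-aligned)
138..144  -- tail padding (6B)
sizeof = 144, alignof = 8
data bytes 125, size 144 → padding 19

19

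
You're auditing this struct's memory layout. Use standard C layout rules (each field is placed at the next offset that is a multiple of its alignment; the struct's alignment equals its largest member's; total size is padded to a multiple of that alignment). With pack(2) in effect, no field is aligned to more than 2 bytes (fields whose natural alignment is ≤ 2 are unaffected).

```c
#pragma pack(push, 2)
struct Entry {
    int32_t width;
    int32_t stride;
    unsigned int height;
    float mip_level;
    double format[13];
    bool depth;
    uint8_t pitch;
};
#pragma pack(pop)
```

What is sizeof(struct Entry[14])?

width at 0 (size 4, align 2) → ends 4
stride at 4 (size 4, align 2) → ends 8
height at 8 (size 4, align 2) → ends 12
mip_level at 12 (size 4, align 2) → ends 16
format at 16 (size 104, align 2) → ends 120
depth at 120 (size 1, align 1) → ends 121
pitch at 121 (size 1, align 1) → ends 122
total 122 bytes, alignment 2
array of 14: 14 × 122 = 1708

1708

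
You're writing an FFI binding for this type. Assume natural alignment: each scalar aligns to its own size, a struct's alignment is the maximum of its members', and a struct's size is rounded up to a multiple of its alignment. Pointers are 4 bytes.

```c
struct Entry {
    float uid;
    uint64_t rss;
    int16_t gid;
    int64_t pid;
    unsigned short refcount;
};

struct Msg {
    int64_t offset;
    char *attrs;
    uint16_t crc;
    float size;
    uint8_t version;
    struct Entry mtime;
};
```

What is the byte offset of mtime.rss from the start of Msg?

Entry: @0: uid [4B, align 4] → 4; +4 pad (align 8); @8: rss [8B, align 8] → 16; @16: gid [2B, align 2] → 18; +6 pad (align 8); @24: pid [8B, align 8] → 32; @32: refcount [2B, align 2] → 34; +6 tail pad (align 8); size 40, align 8
@0: offset [8B, align 8] → 8
@8: attrs [4B, align 4] → 12
@12: crc [2B, align 2] → 14
+2 pad (align 4)
@16: size [4B, align 4] → 20
@20: version [1B, align 1] → 21
+3 pad (align 8)
@24: mtime [40B, align 8] → 64
within Entry: rss at 8
24 + 8 = 32

32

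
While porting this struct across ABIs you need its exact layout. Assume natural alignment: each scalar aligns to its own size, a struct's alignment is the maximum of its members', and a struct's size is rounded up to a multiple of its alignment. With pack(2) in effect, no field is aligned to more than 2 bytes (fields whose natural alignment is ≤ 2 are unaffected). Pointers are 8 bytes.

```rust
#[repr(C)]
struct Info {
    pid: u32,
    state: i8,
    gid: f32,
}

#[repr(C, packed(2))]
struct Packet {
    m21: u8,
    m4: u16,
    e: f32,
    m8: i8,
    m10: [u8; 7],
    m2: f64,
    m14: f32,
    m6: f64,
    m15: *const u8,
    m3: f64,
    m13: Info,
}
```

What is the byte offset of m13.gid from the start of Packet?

60

Info: pid at 0 (size 4, align 4) → ends 4; state at 4 (size 1, align 1) → ends 5; pad 3 to align 4 for gid; gid at 8 (size 4, align 4) → ends 12; total 12 bytes, alignment 4
m21 at 0 (size 1, align 1) → ends 1
pad 1 to align 2 for m4
m4 at 2 (size 2, align 2) → ends 4
e at 4 (size 4, align 2) → ends 8
m8 at 8 (size 1, align 1) → ends 9
m10 at 9 (size 7, align 1) → ends 16
m2 at 16 (size 8, align 2) → ends 24
m14 at 24 (size 4, align 2) → ends 28
m6 at 28 (size 8, align 2) → ends 36
m15 at 36 (size 8, align 2) → ends 44
m3 at 44 (size 8, align 2) → ends 52
m13 at 52 (size 12, align 2) → ends 64
within Info: gid at 8
52 + 8 = 60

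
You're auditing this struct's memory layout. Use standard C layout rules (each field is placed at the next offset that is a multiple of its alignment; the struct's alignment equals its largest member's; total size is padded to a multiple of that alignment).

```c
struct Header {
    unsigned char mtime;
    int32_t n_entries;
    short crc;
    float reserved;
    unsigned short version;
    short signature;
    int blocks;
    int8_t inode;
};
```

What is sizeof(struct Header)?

0..1  mtime  (1B, 1-aligned)
1..4  -- padding (3B)
4..8  n_entries  (4B, 4-aligned)
8..10  crc  (2B, 2-aligned)
10..12  -- padding (2B)
12..16  reserved  (4B, 4-aligned)
16..18  version  (2B, 2-aligned)
18..20  signature  (2B, 2-aligned)
20..24  blocks  (4B, 4-aligned)
24..25  inode  (1B, 1-aligned)
25..28  -- tail padding (3B)
sizeof = 28, alignof = 4

28 bytes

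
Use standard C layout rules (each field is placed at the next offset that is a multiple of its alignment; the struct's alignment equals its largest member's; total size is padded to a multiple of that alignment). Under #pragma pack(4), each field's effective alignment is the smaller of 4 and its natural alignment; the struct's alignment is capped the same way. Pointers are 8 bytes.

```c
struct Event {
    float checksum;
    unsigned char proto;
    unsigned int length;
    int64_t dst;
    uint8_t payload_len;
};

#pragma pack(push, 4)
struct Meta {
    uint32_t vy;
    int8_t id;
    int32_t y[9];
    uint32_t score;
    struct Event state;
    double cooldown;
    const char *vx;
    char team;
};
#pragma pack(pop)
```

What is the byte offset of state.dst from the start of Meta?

Event: 0..4  checksum  (4B, 4-aligned); 4..5  proto  (1B, 1-aligned); 5..8  -- padding (3B); 8..12  length  (4B, 4-aligned); 12..16  -- padding (4B); 16..24  dst  (8B, 8-aligned); 24..25  payload_len  (1B, 1-aligned); 25..32  -- tail padding (7B); sizeof = 32, alignof = 8
0..4  vy  (4B, 4-aligned)
4..5  id  (1B, 1-aligned)
5..8  -- padding (3B)
8..44  y  (36B, 4-aligned)
44..48  score  (4B, 4-aligned)
48..80  state  (32B, 4-aligned)
within Event: dst at 16
48 + 16 = 64

64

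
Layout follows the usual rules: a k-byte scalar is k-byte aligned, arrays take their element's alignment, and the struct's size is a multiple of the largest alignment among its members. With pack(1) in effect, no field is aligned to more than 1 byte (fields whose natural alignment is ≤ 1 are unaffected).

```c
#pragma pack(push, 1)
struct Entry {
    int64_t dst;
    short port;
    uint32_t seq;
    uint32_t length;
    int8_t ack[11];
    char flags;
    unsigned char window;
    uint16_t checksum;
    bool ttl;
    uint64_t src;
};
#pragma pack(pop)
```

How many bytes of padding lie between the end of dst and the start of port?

0

@0: dst [8B, align 1] → 8
@8: port [2B, align 1] → 10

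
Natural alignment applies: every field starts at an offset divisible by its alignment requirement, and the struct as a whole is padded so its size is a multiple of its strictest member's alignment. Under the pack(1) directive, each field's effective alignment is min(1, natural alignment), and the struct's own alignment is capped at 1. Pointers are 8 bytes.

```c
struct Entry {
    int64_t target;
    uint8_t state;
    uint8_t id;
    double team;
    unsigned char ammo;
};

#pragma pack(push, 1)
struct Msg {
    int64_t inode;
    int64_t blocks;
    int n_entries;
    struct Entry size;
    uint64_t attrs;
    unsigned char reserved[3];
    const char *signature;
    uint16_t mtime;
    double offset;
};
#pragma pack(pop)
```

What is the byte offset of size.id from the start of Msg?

29

Entry: 0..8  target  (8B, 8-aligned); 8..9  state  (1B, 1-aligned); 9..10  id  (1B, 1-aligned); 10..16  -- padding (6B); 16..24  team  (8B, 8-aligned); 24..25  ammo  (1B, 1-aligned); 25..32  -- tail padding (7B); sizeof = 32, alignof = 8
0..8  inode  (8B, 1-aligned)
8..16  blocks  (8B, 1-aligned)
16..20  n_entries  (4B, 1-aligned)
20..52  size  (32B, 1-aligned)
within Entry: id at 9
20 + 9 = 29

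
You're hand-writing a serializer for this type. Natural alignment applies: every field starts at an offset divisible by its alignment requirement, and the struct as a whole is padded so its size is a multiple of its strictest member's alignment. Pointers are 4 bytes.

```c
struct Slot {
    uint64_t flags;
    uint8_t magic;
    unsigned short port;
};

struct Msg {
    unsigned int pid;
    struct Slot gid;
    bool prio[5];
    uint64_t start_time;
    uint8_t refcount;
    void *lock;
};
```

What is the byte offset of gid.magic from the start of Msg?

16

Slot: 0..8  flags  (8B, 8-aligned); 8..9  magic  (1B, 1-aligned); 9..10  -- padding (1B); 10..12  port  (2B, 2-aligned); 12..16  -- tail padding (4B); sizeof = 16, alignof = 8
0..4  pid  (4B, 4-aligned)
4..8  -- padding (4B)
8..24  gid  (16B, 8-aligned)
within Slot: magic at 8
8 + 8 = 16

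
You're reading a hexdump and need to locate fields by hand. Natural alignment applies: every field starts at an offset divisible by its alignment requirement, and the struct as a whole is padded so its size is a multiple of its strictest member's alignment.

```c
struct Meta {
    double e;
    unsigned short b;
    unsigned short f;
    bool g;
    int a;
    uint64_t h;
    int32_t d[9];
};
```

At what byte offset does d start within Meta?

@0: e [8B, align 8] → 8
@8: b [2B, align 2] → 10
@10: f [2B, align 2] → 12
@12: g [1B, align 1] → 13
+3 pad (align 4)
@16: a [4B, align 4] → 20
+4 pad (align 8)
@24: h [8B, align 8] → 32
@32: d [36B, align 4] → 68

32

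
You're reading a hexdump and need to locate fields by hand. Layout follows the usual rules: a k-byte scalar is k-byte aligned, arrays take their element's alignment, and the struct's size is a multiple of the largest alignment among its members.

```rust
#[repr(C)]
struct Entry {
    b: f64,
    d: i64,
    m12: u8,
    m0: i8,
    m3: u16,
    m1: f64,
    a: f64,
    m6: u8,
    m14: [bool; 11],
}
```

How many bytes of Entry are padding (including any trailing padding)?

b at 0 (size 8, align 8) → ends 8
d at 8 (size 8, align 8) → ends 16
m12 at 16 (size 1, align 1) → ends 17
m0 at 17 (size 1, align 1) → ends 18
m3 at 18 (size 2, align 2) → ends 20
pad 4 to align 8 for m1
m1 at 24 (size 8, align 8) → ends 32
a at 32 (size 8, align 8) → ends 40
m6 at 40 (size 1, align 1) → ends 41
m14 at 41 (size 11, align 1) → ends 52
tail pad 4 to reach multiple of 8
total 56 bytes, alignment 8
data bytes 48, size 56 → padding 8

8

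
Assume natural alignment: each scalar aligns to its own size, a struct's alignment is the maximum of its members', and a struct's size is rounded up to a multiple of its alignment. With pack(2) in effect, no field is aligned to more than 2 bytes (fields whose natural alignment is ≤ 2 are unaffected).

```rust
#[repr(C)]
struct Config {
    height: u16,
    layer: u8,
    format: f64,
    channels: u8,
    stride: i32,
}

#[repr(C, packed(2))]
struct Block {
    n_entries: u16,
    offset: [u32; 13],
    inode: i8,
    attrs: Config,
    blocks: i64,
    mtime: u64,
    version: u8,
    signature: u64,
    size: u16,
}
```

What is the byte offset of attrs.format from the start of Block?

Config: 0..2  height  (2B, 2-aligned); 2..3  layer  (1B, 1-aligned); 3..8  -- padding (5B); 8..16  format  (8B, 8-aligned); 16..17  channels  (1B, 1-aligned); 17..20  -- padding (3B); 20..24  stride  (4B, 4-aligned); sizeof = 24, alignof = 8
0..2  n_entries  (2B, 2-aligned)
2..54  offset  (52B, 2-aligned)
54..55  inode  (1B, 1-aligned)
55..56  -- padding (1B)
56..80  attrs  (24B, 2-aligned)
within Config: format at 8
56 + 8 = 64

64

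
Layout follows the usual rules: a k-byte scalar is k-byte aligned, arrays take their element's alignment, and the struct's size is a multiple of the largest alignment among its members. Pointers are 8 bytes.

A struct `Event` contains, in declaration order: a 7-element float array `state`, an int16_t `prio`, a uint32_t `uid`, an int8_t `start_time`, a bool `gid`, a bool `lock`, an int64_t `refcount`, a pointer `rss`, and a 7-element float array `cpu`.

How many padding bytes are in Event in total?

0..28  state  (28B, 4-aligned)
28..30  prio  (2B, 2-aligned)
30..32  -- padding (2B)
32..36  uid  (4B, 4-aligned)
36..37  start_time  (1B, 1-aligned)
37..38  gid  (1B, 1-aligned)
38..39  lock  (1B, 1-aligned)
39..40  -- padding (1B)
40..48  refcount  (8B, 8-aligned)
48..56  rss  (8B, 8-aligned)
56..84  cpu  (28B, 4-aligned)
84..88  -- tail padding (4B)
sizeof = 88, alignof = 8
data bytes 81, size 88 → padding 7

7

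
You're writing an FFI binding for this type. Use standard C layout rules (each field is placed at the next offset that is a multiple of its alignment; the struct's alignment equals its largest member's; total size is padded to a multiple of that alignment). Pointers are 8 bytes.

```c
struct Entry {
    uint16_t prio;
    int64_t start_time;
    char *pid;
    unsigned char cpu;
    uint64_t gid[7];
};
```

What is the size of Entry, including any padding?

88

0..2  prio  (2B, 2-aligned)
2..8  -- padding (6B)
8..16  start_time  (8B, 8-aligned)
16..24  pid  (8B, 8-aligned)
24..25  cpu  (1B, 1-aligned)
25..32  -- padding (7B)
32..88  gid  (56B, 8-aligned)
sizeof = 88, alignof = 8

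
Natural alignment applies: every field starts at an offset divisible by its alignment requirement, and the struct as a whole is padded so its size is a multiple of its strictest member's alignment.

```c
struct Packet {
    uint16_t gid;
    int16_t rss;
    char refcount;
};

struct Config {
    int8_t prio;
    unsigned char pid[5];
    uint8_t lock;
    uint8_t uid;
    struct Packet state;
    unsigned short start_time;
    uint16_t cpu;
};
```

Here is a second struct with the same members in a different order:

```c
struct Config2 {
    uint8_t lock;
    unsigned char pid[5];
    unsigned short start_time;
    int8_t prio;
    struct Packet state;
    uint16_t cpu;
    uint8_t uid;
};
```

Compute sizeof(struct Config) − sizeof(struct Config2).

-2

Packet: 0..2  gid  (2B, 2-aligned); 2..4  rss  (2B, 2-aligned); 4..5  refcount  (1B, 1-aligned); 5..6  -- tail padding (1B); sizeof = 6, alignof = 2
0..1  prio  (1B, 1-aligned)
1..6  pid  (5B, 1-aligned)
6..7  lock  (1B, 1-aligned)
7..8  uid  (1B, 1-aligned)
8..14  state  (6B, 2-aligned)
14..16  start_time  (2B, 2-aligned)
16..18  cpu  (2B, 2-aligned)
sizeof = 18, alignof = 2
— Config2 —
0..1  lock  (1B, 1-aligned)
1..6  pid  (5B, 1-aligned)
6..8  start_time  (2B, 2-aligned)
8..9  prio  (1B, 1-aligned)
9..10  -- padding (1B)
10..16  state  (6B, 2-aligned)
16..18  cpu  (2B, 2-aligned)
18..19  uid  (1B, 1-aligned)
19..20  -- tail padding (1B)
sizeof = 20, alignof = 2
18 − 20 = -2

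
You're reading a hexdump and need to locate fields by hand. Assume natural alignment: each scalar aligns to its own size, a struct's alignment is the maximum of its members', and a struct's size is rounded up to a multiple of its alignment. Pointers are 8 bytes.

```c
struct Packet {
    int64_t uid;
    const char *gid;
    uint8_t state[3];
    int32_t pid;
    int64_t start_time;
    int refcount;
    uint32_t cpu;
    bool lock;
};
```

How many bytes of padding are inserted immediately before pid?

1

uid at 0 (size 8, align 8) → ends 8
gid at 8 (size 8, align 8) → ends 16
state at 16 (size 3, align 1) → ends 19
pad 1 to align 4 for pid
pid at 20 (size 4, align 4) → ends 24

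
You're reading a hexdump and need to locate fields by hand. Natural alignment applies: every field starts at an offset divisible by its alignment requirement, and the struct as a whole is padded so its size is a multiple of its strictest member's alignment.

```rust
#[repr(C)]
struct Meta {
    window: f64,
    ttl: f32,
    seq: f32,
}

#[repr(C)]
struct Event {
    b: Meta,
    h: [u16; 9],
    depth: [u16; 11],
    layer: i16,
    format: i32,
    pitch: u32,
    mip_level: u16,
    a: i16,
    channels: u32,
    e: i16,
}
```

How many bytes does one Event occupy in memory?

80

Meta: window at 0 (size 8, align 8) → ends 8; ttl at 8 (size 4, align 4) → ends 12; seq at 12 (size 4, align 4) → ends 16; total 16 bytes, alignment 8
b at 0 (size 16, align 8) → ends 16
h at 16 (size 18, align 2) → ends 34
depth at 34 (size 22, align 2) → ends 56
layer at 56 (size 2, align 2) → ends 58
pad 2 to align 4 for format
format at 60 (size 4, align 4) → ends 64
pitch at 64 (size 4, align 4) → ends 68
mip_level at 68 (size 2, align 2) → ends 70
a at 70 (size 2, align 2) → ends 72
channels at 72 (size 4, align 4) → ends 76
e at 76 (size 2, align 2) → ends 78
tail pad 2 to reach multiple of 8
total 80 bytes, alignment 8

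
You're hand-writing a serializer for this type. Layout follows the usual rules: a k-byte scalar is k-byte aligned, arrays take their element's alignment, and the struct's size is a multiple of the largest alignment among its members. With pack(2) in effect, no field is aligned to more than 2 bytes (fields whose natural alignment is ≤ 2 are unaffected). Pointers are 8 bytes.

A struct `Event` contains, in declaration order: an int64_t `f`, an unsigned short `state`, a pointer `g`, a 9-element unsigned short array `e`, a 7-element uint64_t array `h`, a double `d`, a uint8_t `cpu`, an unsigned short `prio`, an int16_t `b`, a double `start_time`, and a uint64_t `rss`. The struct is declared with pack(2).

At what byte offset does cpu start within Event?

100

@0: f [8B, align 2] → 8
@8: state [2B, align 2] → 10
@10: g [8B, align 2] → 18
@18: e [18B, align 2] → 36
@36: h [56B, align 2] → 92
@92: d [8B, align 2] → 100
@100: cpu [1B, align 1] → 101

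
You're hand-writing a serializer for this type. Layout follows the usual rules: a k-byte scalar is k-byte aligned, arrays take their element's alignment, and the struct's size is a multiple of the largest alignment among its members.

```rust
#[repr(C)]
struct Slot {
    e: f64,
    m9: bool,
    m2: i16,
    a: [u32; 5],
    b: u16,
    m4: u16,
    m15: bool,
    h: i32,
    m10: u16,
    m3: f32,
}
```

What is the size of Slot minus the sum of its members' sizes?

10

@0: e [8B, align 8] → 8
@8: m9 [1B, align 1] → 9
+1 pad (align 2)
@10: m2 [2B, align 2] → 12
@12: a [20B, align 4] → 32
@32: b [2B, align 2] → 34
@34: m4 [2B, align 2] → 36
@36: m15 [1B, align 1] → 37
+3 pad (align 4)
@40: h [4B, align 4] → 44
@44: m10 [2B, align 2] → 46
+2 pad (align 4)
@48: m3 [4B, align 4] → 52
+4 tail pad (align 8)
size 56, align 8
data bytes 46, size 56 → padding 10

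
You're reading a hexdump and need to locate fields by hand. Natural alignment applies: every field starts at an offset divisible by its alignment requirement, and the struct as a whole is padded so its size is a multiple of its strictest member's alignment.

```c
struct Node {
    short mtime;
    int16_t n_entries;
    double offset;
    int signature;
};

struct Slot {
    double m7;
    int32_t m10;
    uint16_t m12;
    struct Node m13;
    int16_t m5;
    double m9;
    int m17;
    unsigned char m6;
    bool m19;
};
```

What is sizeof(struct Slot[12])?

768

Node: 0..2  mtime  (2B, 2-aligned); 2..4  n_entries  (2B, 2-aligned); 4..8  -- padding (4B); 8..16  offset  (8B, 8-aligned); 16..20  signature  (4B, 4-aligned); 20..24  -- tail padding (4B); sizeof = 24, alignof = 8
0..8  m7  (8B, 8-aligned)
8..12  m10  (4B, 4-aligned)
12..14  m12  (2B, 2-aligned)
14..16  -- padding (2B)
16..40  m13  (24B, 8-aligned)
40..42  m5  (2B, 2-aligned)
42..48  -- padding (6B)
48..56  m9  (8B, 8-aligned)
56..60  m17  (4B, 4-aligned)
60..61  m6  (1B, 1-aligned)
61..62  m19  (1B, 1-aligned)
62..64  -- tail padding (2B)
sizeof = 64, alignof = 8
array of 12: 12 × 64 = 768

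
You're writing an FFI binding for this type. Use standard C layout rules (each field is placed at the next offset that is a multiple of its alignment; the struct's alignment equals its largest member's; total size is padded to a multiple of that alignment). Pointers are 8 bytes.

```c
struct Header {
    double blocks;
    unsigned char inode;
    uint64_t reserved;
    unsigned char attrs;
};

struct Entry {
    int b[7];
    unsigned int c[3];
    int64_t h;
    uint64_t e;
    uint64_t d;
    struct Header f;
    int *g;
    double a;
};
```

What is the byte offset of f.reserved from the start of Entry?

Header: @0: blocks [8B, align 8] → 8; @8: inode [1B, align 1] → 9; +7 pad (align 8); @16: reserved [8B, align 8] → 24; @24: attrs [1B, align 1] → 25; +7 tail pad (align 8); size 32, align 8
@0: b [28B, align 4] → 28
@28: c [12B, align 4] → 40
@40: h [8B, align 8] → 48
@48: e [8B, align 8] → 56
@56: d [8B, align 8] → 64
@64: f [32B, align 8] → 96
within Header: reserved at 16
64 + 16 = 80

80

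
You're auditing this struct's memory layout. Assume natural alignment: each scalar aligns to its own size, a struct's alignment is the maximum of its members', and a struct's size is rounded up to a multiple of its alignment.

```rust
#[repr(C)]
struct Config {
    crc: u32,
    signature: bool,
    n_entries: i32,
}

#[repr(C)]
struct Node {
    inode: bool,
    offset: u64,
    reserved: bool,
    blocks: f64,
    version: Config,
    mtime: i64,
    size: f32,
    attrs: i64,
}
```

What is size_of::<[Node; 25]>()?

Config: @0: crc [4B, align 4] → 4; @4: signature [1B, align 1] → 5; +3 pad (align 4); @8: n_entries [4B, align 4] → 12; size 12, align 4
@0: inode [1B, align 1] → 1
+7 pad (align 8)
@8: offset [8B, align 8] → 16
@16: reserved [1B, align 1] → 17
+7 pad (align 8)
@24: blocks [8B, align 8] → 32
@32: version [12B, align 4] → 44
+4 pad (align 8)
@48: mtime [8B, align 8] → 56
@56: size [4B, align 4] → 60
+4 pad (align 8)
@64: attrs [8B, align 8] → 72
size 72, align 8
array of 25: 25 × 72 = 1800

1800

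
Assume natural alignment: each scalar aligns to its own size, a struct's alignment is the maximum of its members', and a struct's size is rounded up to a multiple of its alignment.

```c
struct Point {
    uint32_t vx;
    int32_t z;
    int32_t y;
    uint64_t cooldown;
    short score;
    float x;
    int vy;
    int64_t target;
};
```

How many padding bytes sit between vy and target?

0..4  vx  (4B, 4-aligned)
4..8  z  (4B, 4-aligned)
8..12  y  (4B, 4-aligned)
12..16  -- padding (4B)
16..24  cooldown  (8B, 8-aligned)
24..26  score  (2B, 2-aligned)
26..28  -- padding (2B)
28..32  x  (4B, 4-aligned)
32..36  vy  (4B, 4-aligned)
36..40  -- padding (4B)
40..48  target  (8B, 8-aligned)

4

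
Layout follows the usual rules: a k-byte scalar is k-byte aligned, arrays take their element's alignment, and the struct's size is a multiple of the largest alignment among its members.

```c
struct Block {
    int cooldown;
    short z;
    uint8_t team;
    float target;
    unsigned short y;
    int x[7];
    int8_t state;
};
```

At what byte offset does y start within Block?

0..4  cooldown  (4B, 4-aligned)
4..6  z  (2B, 2-aligned)
6..7  team  (1B, 1-aligned)
7..8  -- padding (1B)
8..12  target  (4B, 4-aligned)
12..14  y  (2B, 2-aligned)

12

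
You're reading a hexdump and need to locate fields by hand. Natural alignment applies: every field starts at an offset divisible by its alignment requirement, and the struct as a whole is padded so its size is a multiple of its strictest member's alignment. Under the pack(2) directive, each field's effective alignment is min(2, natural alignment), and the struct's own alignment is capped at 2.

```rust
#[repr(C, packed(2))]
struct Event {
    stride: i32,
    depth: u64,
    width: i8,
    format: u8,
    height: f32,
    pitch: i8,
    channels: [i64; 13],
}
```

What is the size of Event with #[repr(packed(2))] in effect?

0..4  stride  (4B, 2-aligned)
4..12  depth  (8B, 2-aligned)
12..13  width  (1B, 1-aligned)
13..14  format  (1B, 1-aligned)
14..18  height  (4B, 2-aligned)
18..19  pitch  (1B, 1-aligned)
19..20  -- padding (1B)
20..124  channels  (104B, 2-aligned)
sizeof = 124, alignof = 2

124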